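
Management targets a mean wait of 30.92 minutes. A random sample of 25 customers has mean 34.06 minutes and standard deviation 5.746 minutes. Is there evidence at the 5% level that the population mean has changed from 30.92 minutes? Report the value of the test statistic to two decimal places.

H0: μ = 30.92; H1: μ ≠ 30.92 (one-sample t-test, two-sided).
t = (x̄ − μ₀)/(s/√n) = (34.06 − 30.92)/(5.746/√25) = 2.73
df = n − 1 = 24
Two-sided p-value ≈ 0.012
Since p ≈ 0.012 < α = 0.05, reject H0; the evidence is statistically significant.

2.73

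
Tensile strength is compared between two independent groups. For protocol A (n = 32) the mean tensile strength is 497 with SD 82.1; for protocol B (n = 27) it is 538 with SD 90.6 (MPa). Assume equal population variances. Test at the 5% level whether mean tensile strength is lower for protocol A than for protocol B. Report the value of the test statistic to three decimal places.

Let group 1 = protocol A, group 2 = protocol B. H0: μ_1 = μ_2; H1: μ_1 < μ_2 (two-sample pooled-variance t-test, left-tailed).
s_p² = [(32−1)·82.1² + (27−1)·90.6²]/(32+27−2) = 7410
t = (497 − 538)/√[7410·(1/32 + 1/27)] = -1.823
df = n₁ + n₂ − 2 = 57
p-value = P(T ≤ -1.823) ≈ 0.037
Since p ≈ 0.037 < α = 0.05, reject H0; the evidence is statistically significant.

-1.823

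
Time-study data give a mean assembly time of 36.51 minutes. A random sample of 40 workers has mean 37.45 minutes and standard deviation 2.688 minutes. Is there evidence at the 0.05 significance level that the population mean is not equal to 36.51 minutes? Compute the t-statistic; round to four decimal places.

2.2117

H0: μ = 36.51; H1: μ ≠ 36.51 (one-sample t-test, two-sided).
t = (x̄ − μ₀)/(s/√n) = (37.45 − 36.51)/(2.688/√40) = 2.2117
df = n − 1 = 39
Two-sided p-value ≈ 0.0329
Since p ≈ 0.0329 < α = 0.05, reject H0; the data support H1.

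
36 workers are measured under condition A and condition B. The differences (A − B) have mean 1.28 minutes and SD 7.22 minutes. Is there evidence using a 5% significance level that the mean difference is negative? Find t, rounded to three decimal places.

H0: μ_d = 0; H1: μ_d < 0 (paired t-test on the differences, left-tailed).
t = d̄/(s_d/√n) = 1.28/(7.22/√36) = 1.064
df = n − 1 = 35
p-value = P(T ≤ 1.064) ≈ 0.853
Since p ≈ 0.853 > α = 0.05, fail to reject H0; the evidence is not statistically significant.

1.064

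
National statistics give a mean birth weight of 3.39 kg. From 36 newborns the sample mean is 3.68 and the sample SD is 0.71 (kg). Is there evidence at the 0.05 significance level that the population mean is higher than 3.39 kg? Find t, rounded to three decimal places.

2.451

H0: μ = 3.39; H1: μ > 3.39 (one-sample t-test, right-tailed).
t = (x̄ − μ₀)/(s/√n) = (3.68 − 3.39)/(0.71/√36) = 2.451
df = n − 1 = 35
p-value = P(T ≥ 2.451) ≈ 0.010
Since p ≈ 0.010 < α = 0.05, reject H0; the data support H1.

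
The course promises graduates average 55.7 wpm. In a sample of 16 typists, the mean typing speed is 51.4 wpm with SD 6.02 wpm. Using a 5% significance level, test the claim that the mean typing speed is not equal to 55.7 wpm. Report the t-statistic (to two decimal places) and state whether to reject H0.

H0: μ = 55.7; H1: μ ≠ 55.7 (one-sample t-test, two-sided).
t = (x̄ − μ₀)/(s/√n) = (51.4 − 55.7)/(6.02/√16) = -2.86
df = n − 1 = 15
Two-sided p-value ≈ 0.0120
Since p ≈ 0.0120 < α = 0.05, reject H0; the evidence is statistically significant.

t = -2.86; reject H0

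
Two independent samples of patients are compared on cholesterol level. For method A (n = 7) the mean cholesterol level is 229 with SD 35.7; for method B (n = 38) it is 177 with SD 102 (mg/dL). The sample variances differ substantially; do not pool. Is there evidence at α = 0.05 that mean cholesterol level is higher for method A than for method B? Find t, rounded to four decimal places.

2.4355

Let group 1 = method A, group 2 = method B. H0: μ_1 = μ_2; H1: μ_1 > μ_2 (Welch's two-sample t-test, right-tailed).
t = (x̄_1 − x̄_2)/√(s_1²/n_1 + s_2²/n_2) = (229 − 177)/√(35.7²/7 + 102²/38) = 2.4355
Welch–Satterthwaite df ≈ 27.52
p-value = P(T ≥ 2.4355) ≈ 0.0108
Since p ≈ 0.0108 < α = 0.05, reject H0; the data support H1.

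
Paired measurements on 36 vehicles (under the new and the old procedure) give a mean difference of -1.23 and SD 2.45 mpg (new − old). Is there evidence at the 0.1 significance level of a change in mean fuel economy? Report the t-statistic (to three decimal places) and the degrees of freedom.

t = -3.012, df = 35

H0: μ_d = 0; H1: μ_d ≠ 0 (paired t-test on the differences, two-sided).
t = d̄/(s_d/√n) = -1.23/(2.45/√36) = -3.012
df = n − 1 = 35
Two-sided p-value ≈ 0.0048
Since p ≈ 0.0048 < α = 0.1, reject H0; the data support H1.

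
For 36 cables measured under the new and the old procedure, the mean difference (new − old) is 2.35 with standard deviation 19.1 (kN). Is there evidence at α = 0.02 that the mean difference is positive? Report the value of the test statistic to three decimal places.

H0: μ_d = 0; H1: μ_d > 0 (paired t-test on the differences, right-tailed).
t = d̄/(s_d/√n) = 2.35/(19.1/√36) = 0.738
df = n − 1 = 35
p-value = P(T ≥ 0.738) ≈ 0.2327
Since p ≈ 0.2327 > α = 0.02, fail to reject H0; the data do not provide sufficient evidence against H0.

0.738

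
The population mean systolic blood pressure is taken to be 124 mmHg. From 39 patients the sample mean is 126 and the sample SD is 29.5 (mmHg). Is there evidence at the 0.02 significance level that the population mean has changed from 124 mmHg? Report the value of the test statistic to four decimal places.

H0: μ = 124; H1: μ ≠ 124 (one-sample t-test, two-sided).
t = (x̄ − μ₀)/(s/√n) = (126 − 124)/(29.5/√39) = 0.4234
df = n − 1 = 38
Two-sided p-value ≈ 0.6744
Since p ≈ 0.6744 > α = 0.02, fail to reject H0; the evidence is not statistically significant.

0.4234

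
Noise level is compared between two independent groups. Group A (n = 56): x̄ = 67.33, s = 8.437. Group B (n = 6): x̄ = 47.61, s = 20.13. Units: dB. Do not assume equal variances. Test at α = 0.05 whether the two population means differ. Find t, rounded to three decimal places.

Let group 1 = group A, group 2 = group B. H0: μ_1 = μ_2; H1: μ_1 ≠ μ_2 (Welch's two-sample t-test, two-sided).
t = (x̄_1 − x̄_2)/√(s_1²/n_1 + s_2²/n_2) = (67.33 − 47.61)/√(8.437²/56 + 20.13²/6) = 2.377
Welch–Satterthwaite df ≈ 5.19
Two-sided p-value ≈ 0.0615
Since p ≈ 0.0615 > α = 0.05, fail to reject H0; the evidence is not statistically significant.

2.377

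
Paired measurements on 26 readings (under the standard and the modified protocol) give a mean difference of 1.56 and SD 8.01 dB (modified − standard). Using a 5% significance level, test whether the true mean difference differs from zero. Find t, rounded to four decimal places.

0.9931

H0: μ_d = 0; H1: μ_d ≠ 0 (paired t-test on the differences, two-sided).
t = d̄/(s_d/√n) = 1.56/(8.01/√26) = 0.9931
df = n − 1 = 25
Two-sided p-value ≈ 0.330
Since p ≈ 0.330 > α = 0.05, fail to reject H0; the data do not provide sufficient evidence against H0.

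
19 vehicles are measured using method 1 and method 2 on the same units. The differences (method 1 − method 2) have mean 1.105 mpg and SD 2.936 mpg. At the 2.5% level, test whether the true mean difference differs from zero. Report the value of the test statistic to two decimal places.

1.64

H0: μ_d = 0; H1: μ_d ≠ 0 (paired t-test on the differences, two-sided).
t = d̄/(s_d/√n) = 1.105/(2.936/√19) = 1.64
df = n − 1 = 18
Two-sided p-value ≈ 0.118
Since p ≈ 0.118 > α = 0.025, fail to reject H0; the evidence is not statistically significant.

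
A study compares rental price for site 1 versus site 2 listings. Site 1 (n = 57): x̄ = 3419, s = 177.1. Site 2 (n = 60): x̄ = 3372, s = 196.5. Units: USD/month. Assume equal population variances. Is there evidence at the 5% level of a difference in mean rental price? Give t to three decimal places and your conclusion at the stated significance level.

Let group 1 = site 1, group 2 = site 2. H0: μ_1 = μ_2; H1: μ_1 ≠ μ_2 (two-sample pooled-variance t-test, two-sided).
s_p² = [(57−1)·177.1² + (60−1)·196.5²]/(57+60−2) = 35082.9
t = (3419 − 3372)/√[35082.9·(1/57 + 1/60)] = 1.357
df = n₁ + n₂ − 2 = 115
Two-sided p-value ≈ 0.178
Since p ≈ 0.178 > α = 0.05, fail to reject H0; the evidence is not statistically significant.

t = 1.357; fail to reject H0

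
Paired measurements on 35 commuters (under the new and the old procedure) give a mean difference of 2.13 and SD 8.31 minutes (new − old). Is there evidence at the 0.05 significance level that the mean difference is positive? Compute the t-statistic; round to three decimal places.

1.516

H0: μ_d = 0; H1: μ_d > 0 (paired t-test on the differences, right-tailed).
t = d̄/(s_d/√n) = 2.13/(8.31/√35) = 1.516
df = n − 1 = 34
p-value = P(T ≥ 1.516) ≈ 0.0693
Since p ≈ 0.0693 > α = 0.05, fail to reject H0; the data do not provide sufficient evidence against H0.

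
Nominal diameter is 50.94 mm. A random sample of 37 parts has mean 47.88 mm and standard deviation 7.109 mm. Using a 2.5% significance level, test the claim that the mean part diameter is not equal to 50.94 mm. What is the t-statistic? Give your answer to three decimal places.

-2.618

H0: μ = 50.94; H1: μ ≠ 50.94 (one-sample t-test, two-sided).
t = (x̄ − μ₀)/(s/√n) = (47.88 − 50.94)/(7.109/√37) = -2.618
df = n − 1 = 36
Two-sided p-value ≈ 0.013
Since p ≈ 0.013 < α = 0.025, reject H0; the data support H1.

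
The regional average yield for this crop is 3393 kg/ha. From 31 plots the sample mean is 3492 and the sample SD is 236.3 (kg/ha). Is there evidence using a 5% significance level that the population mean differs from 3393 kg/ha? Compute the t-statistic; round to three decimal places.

H0: μ = 3393; H1: μ ≠ 3393 (one-sample t-test, two-sided).
t = (x̄ − μ₀)/(s/√n) = (3492 − 3393)/(236.3/√31) = 2.333
df = n − 1 = 30
Two-sided p-value ≈ 0.0266
Since p ≈ 0.0266 < α = 0.05, reject H0; the evidence is statistically significant.

2.333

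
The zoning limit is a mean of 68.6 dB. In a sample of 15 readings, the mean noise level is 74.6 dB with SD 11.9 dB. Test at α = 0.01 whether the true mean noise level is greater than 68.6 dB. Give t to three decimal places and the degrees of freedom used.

H0: μ = 68.6; H1: μ > 68.6 (one-sample t-test, right-tailed).
t = (x̄ − μ₀)/(s/√n) = (74.6 − 68.6)/(11.9/√15) = 1.953
df = n − 1 = 14
p-value = P(T ≥ 1.953) ≈ 0.036
Since p ≈ 0.036 > α = 0.01, fail to reject H0; the evidence is not statistically significant.

t = 1.953, df = 14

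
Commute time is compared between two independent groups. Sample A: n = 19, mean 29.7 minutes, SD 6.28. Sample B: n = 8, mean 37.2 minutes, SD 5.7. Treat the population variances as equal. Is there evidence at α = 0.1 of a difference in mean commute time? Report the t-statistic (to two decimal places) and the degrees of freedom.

t = -2.91, df = 25

Let group 1 = sample A, group 2 = sample B. H0: μ_1 = μ_2; H1: μ_1 ≠ μ_2 (two-sample pooled-variance t-test, two-sided).
s_p² = [(19−1)·6.28² + (8−1)·5.7²]/(19+8−2) = 37.4928
t = (29.7 − 37.2)/√[37.4928·(1/19 + 1/8)] = -2.91
df = n₁ + n₂ − 2 = 25
Two-sided p-value ≈ 0.0076
Since p ≈ 0.0076 < α = 0.1, reject H0; the data support H1.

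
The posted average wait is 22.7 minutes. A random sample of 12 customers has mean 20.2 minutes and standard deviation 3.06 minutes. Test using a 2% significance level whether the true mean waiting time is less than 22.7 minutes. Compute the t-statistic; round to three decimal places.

-2.830

H0: μ = 22.7; H1: μ < 22.7 (one-sample t-test, left-tailed).
t = (x̄ − μ₀)/(s/√n) = (20.2 − 22.7)/(3.06/√12) = -2.830
df = n − 1 = 11
p-value = P(T ≤ -2.830) ≈ 0.008
Since p ≈ 0.008 < α = 0.02, reject H0; the data support H1.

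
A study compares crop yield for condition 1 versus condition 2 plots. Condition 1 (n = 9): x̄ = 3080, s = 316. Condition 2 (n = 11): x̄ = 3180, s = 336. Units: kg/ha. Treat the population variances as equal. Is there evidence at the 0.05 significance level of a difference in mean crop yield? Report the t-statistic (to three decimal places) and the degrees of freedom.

Let group 1 = condition 1, group 2 = condition 2. H0: μ_1 = μ_2; H1: μ_1 ≠ μ_2 (two-sample pooled-variance t-test, two-sided).
s_p² = [(9−1)·316² + (11−1)·336²]/(9+11−2) = 107100
t = (3080 − 3180)/√[107100·(1/9 + 1/11)] = -0.680
df = n₁ + n₂ − 2 = 18
Two-sided p-value ≈ 0.5053
Since p ≈ 0.5053 > α = 0.05, fail to reject H0; the data do not provide sufficient evidence against H0.

t = -0.680, df = 18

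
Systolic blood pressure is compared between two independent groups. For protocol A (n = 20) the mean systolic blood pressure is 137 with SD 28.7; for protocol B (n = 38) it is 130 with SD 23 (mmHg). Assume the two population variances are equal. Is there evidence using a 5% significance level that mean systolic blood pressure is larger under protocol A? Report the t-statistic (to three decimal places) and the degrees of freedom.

Let group 1 = protocol A, group 2 = protocol B. H0: μ_1 = μ_2; H1: μ_1 > μ_2 (two-sample pooled-variance t-test, right-tailed).
s_p² = [(20−1)·28.7² + (38−1)·23²]/(20+38−2) = 628.984
t = (137 − 130)/√[628.984·(1/20 + 1/38)] = 1.010
df = n₁ + n₂ − 2 = 56
p-value = P(T ≥ 1.010) ≈ 0.1583
Since p ≈ 0.1583 > α = 0.05, fail to reject H0; the evidence is not statistically significant.

t = 1.010, df = 56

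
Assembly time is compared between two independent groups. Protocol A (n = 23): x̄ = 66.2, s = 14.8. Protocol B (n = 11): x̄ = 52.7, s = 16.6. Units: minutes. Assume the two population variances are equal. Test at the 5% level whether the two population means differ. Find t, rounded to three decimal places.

2.394

Let group 1 = protocol A, group 2 = protocol B. H0: μ_1 = μ_2; H1: μ_1 ≠ μ_2 (two-sample pooled-variance t-test, two-sided).
s_p² = [(23−1)·14.8² + (11−1)·16.6²]/(23+11−2) = 236.703
t = (66.2 − 52.7)/√[236.703·(1/23 + 1/11)] = 2.394
df = n₁ + n₂ − 2 = 32
Two-sided p-value ≈ 0.023
Since p ≈ 0.023 < α = 0.05, reject H0; the evidence is statistically significant.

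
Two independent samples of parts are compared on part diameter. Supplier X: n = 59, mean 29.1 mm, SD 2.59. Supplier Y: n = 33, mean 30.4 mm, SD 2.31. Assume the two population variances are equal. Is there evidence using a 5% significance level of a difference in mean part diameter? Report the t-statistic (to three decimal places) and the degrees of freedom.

t = -2.398, df = 90

Let group 1 = supplier X, group 2 = supplier Y. H0: μ_1 = μ_2; H1: μ_1 ≠ μ_2 (two-sample pooled-variance t-test, two-sided).
s_p² = [(59−1)·2.59² + (33−1)·2.31²]/(59+33−2) = 6.22028
t = (29.1 − 30.4)/√[6.22028·(1/59 + 1/33)] = -2.398
df = n₁ + n₂ − 2 = 90
Two-sided p-value ≈ 0.019
Since p ≈ 0.019 < α = 0.05, reject H0; the data support H1.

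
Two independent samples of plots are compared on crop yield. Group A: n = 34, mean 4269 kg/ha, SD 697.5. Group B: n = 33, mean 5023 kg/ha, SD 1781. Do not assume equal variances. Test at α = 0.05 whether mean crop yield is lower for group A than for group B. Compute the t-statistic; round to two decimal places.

-2.27

Let group 1 = group A, group 2 = group B. H0: μ_1 = μ_2; H1: μ_1 < μ_2 (Welch's two-sample t-test, left-tailed).
t = (x̄_1 − x̄_2)/√(s_1²/n_1 + s_2²/n_2) = (4269 − 5023)/√(697.5²/34 + 1781²/33) = -2.27
Welch–Satterthwaite df ≈ 41.35
p-value = P(T ≤ -2.27) ≈ 0.0143
Since p ≈ 0.0143 < α = 0.05, reject H0; the evidence is statistically significant.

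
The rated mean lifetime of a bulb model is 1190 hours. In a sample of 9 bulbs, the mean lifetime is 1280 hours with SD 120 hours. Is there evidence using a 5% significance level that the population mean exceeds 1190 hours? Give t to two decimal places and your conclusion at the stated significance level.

H0: μ = 1190; H1: μ > 1190 (one-sample t-test, right-tailed).
t = (x̄ − μ₀)/(s/√n) = (1280 − 1190)/(120/√9) = 2.25
df = n − 1 = 8
p-value = P(T ≥ 2.25) ≈ 0.027
Since p ≈ 0.027 < α = 0.05, reject H0; the data support H1.

t = 2.25; reject H0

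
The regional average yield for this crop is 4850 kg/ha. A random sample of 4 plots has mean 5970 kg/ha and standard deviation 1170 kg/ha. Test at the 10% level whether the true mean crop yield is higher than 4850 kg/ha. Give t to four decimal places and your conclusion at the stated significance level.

t = 1.9145; reject H0

H0: μ = 4850; H1: μ > 4850 (one-sample t-test, right-tailed).
t = (x̄ − μ₀)/(s/√n) = (5970 − 4850)/(1170/√4) = 1.9145
df = n − 1 = 3
p-value = P(T ≥ 1.9145) ≈ 0.0757
Since p ≈ 0.0757 < α = 0.1, reject H0; the data support H1.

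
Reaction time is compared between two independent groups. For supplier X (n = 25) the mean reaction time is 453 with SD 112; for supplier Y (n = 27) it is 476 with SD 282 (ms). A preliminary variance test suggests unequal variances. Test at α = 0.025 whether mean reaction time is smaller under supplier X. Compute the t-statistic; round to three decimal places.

-0.392

Let group 1 = supplier X, group 2 = supplier Y. H0: μ_1 = μ_2; H1: μ_1 < μ_2 (Welch's two-sample t-test, left-tailed).
t = (x̄_1 − x̄_2)/√(s_1²/n_1 + s_2²/n_2) = (453 − 476)/√(112²/25 + 282²/27) = -0.392
Welch–Satterthwaite df ≈ 34.53
p-value = P(T ≤ -0.392) ≈ 0.349
Since p ≈ 0.349 > α = 0.025, fail to reject H0; the data do not provide sufficient evidence against H0.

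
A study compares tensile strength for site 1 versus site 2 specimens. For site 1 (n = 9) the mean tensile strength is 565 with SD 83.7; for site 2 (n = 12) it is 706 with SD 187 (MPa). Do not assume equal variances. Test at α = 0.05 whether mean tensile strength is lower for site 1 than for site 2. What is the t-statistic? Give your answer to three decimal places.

-2.320

Let group 1 = site 1, group 2 = site 2. H0: μ_1 = μ_2; H1: μ_1 < μ_2 (Welch's two-sample t-test, left-tailed).
t = (x̄_1 − x̄_2)/√(s_1²/n_1 + s_2²/n_2) = (565 − 706)/√(83.7²/9 + 187²/12) = -2.320
Welch–Satterthwaite df ≈ 16.08
p-value = P(T ≤ -2.320) ≈ 0.017
Since p ≈ 0.017 < α = 0.05, reject H0; the data support H1.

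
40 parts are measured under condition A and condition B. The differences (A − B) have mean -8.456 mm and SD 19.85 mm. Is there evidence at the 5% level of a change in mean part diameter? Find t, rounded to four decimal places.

-2.6942

H0: μ_d = 0; H1: μ_d ≠ 0 (paired t-test on the differences, two-sided).
t = d̄/(s_d/√n) = -8.456/(19.85/√40) = -2.6942
df = n − 1 = 39
Two-sided p-value ≈ 0.0104
Since p ≈ 0.0104 < α = 0.05, reject H0; the data support H1.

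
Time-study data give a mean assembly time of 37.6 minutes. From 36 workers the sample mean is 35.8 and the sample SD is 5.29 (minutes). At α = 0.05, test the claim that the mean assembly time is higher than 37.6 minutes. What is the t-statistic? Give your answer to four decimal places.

-2.0416

H0: μ = 37.6; H1: μ > 37.6 (one-sample t-test, right-tailed).
t = (x̄ − μ₀)/(s/√n) = (35.8 − 37.6)/(5.29/√36) = -2.0416
df = n − 1 = 35
p-value = P(T ≥ -2.0416) ≈ 0.9756
Since p ≈ 0.9756 > α = 0.05, fail to reject H0; the data do not provide sufficient evidence against H0.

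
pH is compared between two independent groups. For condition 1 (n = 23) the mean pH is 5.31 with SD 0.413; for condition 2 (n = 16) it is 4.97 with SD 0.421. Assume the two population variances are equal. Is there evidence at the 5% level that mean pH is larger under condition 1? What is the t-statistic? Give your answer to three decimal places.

Let group 1 = condition 1, group 2 = condition 2. H0: μ_1 = μ_2; H1: μ_1 > μ_2 (two-sample pooled-variance t-test, right-tailed).
s_p² = [(23−1)·0.413² + (16−1)·0.421²]/(23+16−2) = 0.173274
t = (5.31 − 4.97)/√[0.173274·(1/23 + 1/16)] = 2.509
df = n₁ + n₂ − 2 = 37
p-value = P(T ≥ 2.509) ≈ 0.008
Since p ≈ 0.008 < α = 0.05, reject H0; the evidence is statistically significant.

2.509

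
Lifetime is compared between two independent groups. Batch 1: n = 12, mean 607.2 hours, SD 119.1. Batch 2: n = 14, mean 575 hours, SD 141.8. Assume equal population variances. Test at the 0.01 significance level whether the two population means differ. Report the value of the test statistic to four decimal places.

0.6206

Let group 1 = batch 1, group 2 = batch 2. H0: μ_1 = μ_2; H1: μ_1 ≠ μ_2 (two-sample pooled-variance t-test, two-sided).
s_p² = [(12−1)·119.1² + (14−1)·141.8²]/(12+14−2) = 17392.8
t = (607.2 − 575)/√[17392.8·(1/12 + 1/14)] = 0.6206
df = n₁ + n₂ − 2 = 24
Two-sided p-value ≈ 0.541
Since p ≈ 0.541 > α = 0.01, fail to reject H0; the data do not provide sufficient evidence against H0.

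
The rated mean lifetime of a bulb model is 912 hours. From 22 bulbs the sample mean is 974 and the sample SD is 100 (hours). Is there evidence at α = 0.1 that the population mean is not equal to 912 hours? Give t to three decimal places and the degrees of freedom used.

t = 2.908, df = 21

H0: μ = 912; H1: μ ≠ 912 (one-sample t-test, two-sided).
t = (x̄ − μ₀)/(s/√n) = (974 − 912)/(100/√22) = 2.908
df = n − 1 = 21
Two-sided p-value ≈ 0.0084
Since p ≈ 0.0084 < α = 0.1, reject H0; the evidence is statistically significant.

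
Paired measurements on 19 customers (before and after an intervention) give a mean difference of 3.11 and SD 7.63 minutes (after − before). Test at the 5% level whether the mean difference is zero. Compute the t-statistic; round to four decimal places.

1.7767

H0: μ_d = 0; H1: μ_d ≠ 0 (paired t-test on the differences, two-sided).
t = d̄/(s_d/√n) = 3.11/(7.63/√19) = 1.7767
df = n − 1 = 18
Two-sided p-value ≈ 0.093
Since p ≈ 0.093 > α = 0.05, fail to reject H0; the data do not provide sufficient evidence against H0.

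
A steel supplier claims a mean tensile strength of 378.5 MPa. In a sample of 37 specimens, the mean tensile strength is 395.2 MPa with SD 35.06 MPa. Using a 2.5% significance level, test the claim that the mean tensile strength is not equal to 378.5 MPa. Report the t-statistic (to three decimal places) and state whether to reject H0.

H0: μ = 378.5; H1: μ ≠ 378.5 (one-sample t-test, two-sided).
t = (x̄ − μ₀)/(s/√n) = (395.2 − 378.5)/(35.06/√37) = 2.897
df = n − 1 = 36
Two-sided p-value ≈ 0.006
Since p ≈ 0.006 < α = 0.025, reject H0; the data support H1.

t = 2.897; reject H0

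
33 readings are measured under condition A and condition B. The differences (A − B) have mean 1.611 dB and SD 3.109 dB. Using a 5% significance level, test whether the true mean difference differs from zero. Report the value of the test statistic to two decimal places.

2.98

H0: μ_d = 0; H1: μ_d ≠ 0 (paired t-test on the differences, two-sided).
t = d̄/(s_d/√n) = 1.611/(3.109/√33) = 2.98
df = n − 1 = 32
Two-sided p-value ≈ 0.006
Since p ≈ 0.006 < α = 0.05, reject H0; the data support H1.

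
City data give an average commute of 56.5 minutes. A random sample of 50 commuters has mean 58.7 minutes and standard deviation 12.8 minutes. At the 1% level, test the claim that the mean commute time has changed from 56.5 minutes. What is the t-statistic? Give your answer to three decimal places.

H0: μ = 56.5; H1: μ ≠ 56.5 (one-sample t-test, two-sided).
t = (x̄ − μ₀)/(s/√n) = (58.7 − 56.5)/(12.8/√50) = 1.215
df = n − 1 = 49
Two-sided p-value ≈ 0.230
Since p ≈ 0.230 > α = 0.01, fail to reject H0; the evidence is not statistically significant.

1.215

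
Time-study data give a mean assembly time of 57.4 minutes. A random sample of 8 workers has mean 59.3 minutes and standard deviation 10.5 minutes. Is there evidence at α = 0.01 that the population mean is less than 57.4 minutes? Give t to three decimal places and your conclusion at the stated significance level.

H0: μ = 57.4; H1: μ < 57.4 (one-sample t-test, left-tailed).
t = (x̄ − μ₀)/(s/√n) = (59.3 − 57.4)/(10.5/√8) = 0.512
df = n − 1 = 7
p-value = P(T ≤ 0.512) ≈ 0.688
Since p ≈ 0.688 > α = 0.01, fail to reject H0; the data do not provide sufficient evidence against H0.

t = 0.512; fail to reject H0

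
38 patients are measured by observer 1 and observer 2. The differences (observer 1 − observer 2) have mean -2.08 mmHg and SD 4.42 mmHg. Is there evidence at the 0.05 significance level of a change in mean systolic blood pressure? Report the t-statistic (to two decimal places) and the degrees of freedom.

t = -2.90, df = 37

H0: μ_d = 0; H1: μ_d ≠ 0 (paired t-test on the differences, two-sided).
t = d̄/(s_d/√n) = -2.08/(4.42/√38) = -2.90
df = n − 1 = 37
Two-sided p-value ≈ 0.006
Since p ≈ 0.006 < α = 0.05, reject H0; the evidence is statistically significant.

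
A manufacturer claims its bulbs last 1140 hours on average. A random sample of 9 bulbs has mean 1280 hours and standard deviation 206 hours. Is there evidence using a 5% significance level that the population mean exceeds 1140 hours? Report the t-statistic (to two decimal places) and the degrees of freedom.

H0: μ = 1140; H1: μ > 1140 (one-sample t-test, right-tailed).
t = (x̄ − μ₀)/(s/√n) = (1280 − 1140)/(206/√9) = 2.04
df = n − 1 = 8
p-value = P(T ≥ 2.04) ≈ 0.038
Since p ≈ 0.038 < α = 0.05, reject H0; the evidence is statistically significant.

t = 2.04, df = 8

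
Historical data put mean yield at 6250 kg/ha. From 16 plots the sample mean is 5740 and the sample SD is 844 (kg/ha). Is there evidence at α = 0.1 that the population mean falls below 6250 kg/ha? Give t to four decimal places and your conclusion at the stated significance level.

H0: μ = 6250; H1: μ < 6250 (one-sample t-test, left-tailed).
t = (x̄ − μ₀)/(s/√n) = (5740 − 6250)/(844/√16) = -2.4171
df = n − 1 = 15
p-value = P(T ≤ -2.4171) ≈ 0.0144
Since p ≈ 0.0144 < α = 0.1, reject H0; the data support H1.

t = -2.4171; reject H0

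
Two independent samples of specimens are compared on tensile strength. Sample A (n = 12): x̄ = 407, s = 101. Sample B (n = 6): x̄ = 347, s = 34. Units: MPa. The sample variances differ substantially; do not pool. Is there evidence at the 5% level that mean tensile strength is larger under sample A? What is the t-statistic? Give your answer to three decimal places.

Let group 1 = sample A, group 2 = sample B. H0: μ_1 = μ_2; H1: μ_1 > μ_2 (Welch's two-sample t-test, right-tailed).
t = (x̄_1 − x̄_2)/√(s_1²/n_1 + s_2²/n_2) = (407 − 347)/√(101²/12 + 34²/6) = 1.858
Welch–Satterthwaite df ≈ 14.87
p-value = P(T ≥ 1.858) ≈ 0.042
Since p ≈ 0.042 < α = 0.05, reject H0; the data support H1.

1.858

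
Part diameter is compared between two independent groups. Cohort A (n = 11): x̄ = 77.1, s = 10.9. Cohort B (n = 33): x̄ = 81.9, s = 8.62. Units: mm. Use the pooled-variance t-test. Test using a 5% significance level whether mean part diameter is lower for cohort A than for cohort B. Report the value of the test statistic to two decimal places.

-1.50

Let group 1 = cohort A, group 2 = cohort B. H0: μ_1 = μ_2; H1: μ_1 < μ_2 (two-sample pooled-variance t-test, left-tailed).
s_p² = [(11−1)·10.9² + (33−1)·8.62²]/(11+33−2) = 84.901
t = (77.1 − 81.9)/√[84.901·(1/11 + 1/33)] = -1.50
df = n₁ + n₂ − 2 = 42
p-value = P(T ≤ -1.50) ≈ 0.071
Since p ≈ 0.071 > α = 0.05, fail to reject H0; the data do not provide sufficient evidence against H0.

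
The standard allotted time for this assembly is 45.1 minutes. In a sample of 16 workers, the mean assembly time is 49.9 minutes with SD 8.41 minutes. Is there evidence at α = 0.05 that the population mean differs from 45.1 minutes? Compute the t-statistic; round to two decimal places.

2.28

H0: μ = 45.1; H1: μ ≠ 45.1 (one-sample t-test, two-sided).
t = (x̄ − μ₀)/(s/√n) = (49.9 − 45.1)/(8.41/√16) = 2.28
df = n − 1 = 15
Two-sided p-value ≈ 0.037
Since p ≈ 0.037 < α = 0.05, reject H0; the evidence is statistically significant.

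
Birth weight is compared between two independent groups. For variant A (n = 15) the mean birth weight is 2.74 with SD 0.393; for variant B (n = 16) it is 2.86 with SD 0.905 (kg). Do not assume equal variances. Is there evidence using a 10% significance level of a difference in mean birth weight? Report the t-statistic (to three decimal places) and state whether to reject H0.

Let group 1 = variant A, group 2 = variant B. H0: μ_1 = μ_2; H1: μ_1 ≠ μ_2 (Welch's two-sample t-test, two-sided).
t = (x̄_1 − x̄_2)/√(s_1²/n_1 + s_2²/n_2) = (2.74 − 2.86)/√(0.393²/15 + 0.905²/16) = -0.484
Welch–Satterthwaite df ≈ 20.74
Two-sided p-value ≈ 0.633
Since p ≈ 0.633 > α = 0.1, fail to reject H0; the data do not provide sufficient evidence against H0.

t = -0.484; fail to reject H0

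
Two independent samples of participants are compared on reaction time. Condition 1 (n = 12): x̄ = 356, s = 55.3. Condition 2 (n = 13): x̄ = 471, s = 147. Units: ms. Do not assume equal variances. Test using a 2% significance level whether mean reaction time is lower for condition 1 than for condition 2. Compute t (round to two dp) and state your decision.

t = -2.63; reject H0

Let group 1 = condition 1, group 2 = condition 2. H0: μ_1 = μ_2; H1: μ_1 < μ_2 (Welch's two-sample t-test, left-tailed).
t = (x̄_1 − x̄_2)/√(s_1²/n_1 + s_2²/n_2) = (356 − 471)/√(55.3²/12 + 147²/13) = -2.63
Welch–Satterthwaite df ≈ 15.56
p-value = P(T ≤ -2.63) ≈ 0.009
Since p ≈ 0.009 < α = 0.02, reject H0; the data support H1.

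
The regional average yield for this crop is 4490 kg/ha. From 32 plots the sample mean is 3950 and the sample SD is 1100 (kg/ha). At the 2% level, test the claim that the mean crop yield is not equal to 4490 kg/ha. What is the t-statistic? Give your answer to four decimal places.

-2.7770

H0: μ = 4490; H1: μ ≠ 4490 (one-sample t-test, two-sided).
t = (x̄ − μ₀)/(s/√n) = (3950 − 4490)/(1100/√32) = -2.7770
df = n − 1 = 31
Two-sided p-value ≈ 0.0092
Since p ≈ 0.0092 < α = 0.02, reject H0; the data support H1.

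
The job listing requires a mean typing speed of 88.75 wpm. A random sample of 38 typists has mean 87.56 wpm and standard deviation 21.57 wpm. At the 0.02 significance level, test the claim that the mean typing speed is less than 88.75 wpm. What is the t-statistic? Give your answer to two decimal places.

H0: μ = 88.75; H1: μ < 88.75 (one-sample t-test, left-tailed).
t = (x̄ − μ₀)/(s/√n) = (87.56 − 88.75)/(21.57/√38) = -0.34
df = n − 1 = 37
p-value = P(T ≤ -0.34) ≈ 0.3679
Since p ≈ 0.3679 > α = 0.02, fail to reject H0; the data do not provide sufficient evidence against H0.

-0.34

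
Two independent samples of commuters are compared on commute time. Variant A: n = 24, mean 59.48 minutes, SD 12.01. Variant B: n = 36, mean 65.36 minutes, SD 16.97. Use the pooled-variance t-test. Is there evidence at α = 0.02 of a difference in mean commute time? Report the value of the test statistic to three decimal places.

Let group 1 = variant A, group 2 = variant B. H0: μ_1 = μ_2; H1: μ_1 ≠ μ_2 (two-sample pooled-variance t-test, two-sided).
s_p² = [(24−1)·12.01² + (36−1)·16.97²]/(24+36−2) = 230.98
t = (59.48 − 65.36)/√[230.98·(1/24 + 1/36)] = -1.468
df = n₁ + n₂ − 2 = 58
Two-sided p-value ≈ 0.1475
Since p ≈ 0.1475 > α = 0.02, fail to reject H0; the data do not provide sufficient evidence against H0.

-1.468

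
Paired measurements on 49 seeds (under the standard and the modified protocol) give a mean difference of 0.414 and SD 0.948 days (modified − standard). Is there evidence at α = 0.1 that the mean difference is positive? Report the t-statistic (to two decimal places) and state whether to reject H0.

t = 3.06; reject H0

H0: μ_d = 0; H1: μ_d > 0 (paired t-test on the differences, right-tailed).
t = d̄/(s_d/√n) = 0.414/(0.948/√49) = 3.06
df = n − 1 = 48
p-value = P(T ≥ 3.06) ≈ 0.002
Since p ≈ 0.002 < α = 0.1, reject H0; the data support H1.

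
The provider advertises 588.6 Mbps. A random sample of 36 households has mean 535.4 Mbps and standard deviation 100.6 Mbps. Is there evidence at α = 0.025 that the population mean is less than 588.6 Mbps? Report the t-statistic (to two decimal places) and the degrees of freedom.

H0: μ = 588.6; H1: μ < 588.6 (one-sample t-test, left-tailed).
t = (x̄ − μ₀)/(s/√n) = (535.4 − 588.6)/(100.6/√36) = -3.17
df = n − 1 = 35
p-value = P(T ≤ -3.17) ≈ 0.0016
Since p ≈ 0.0016 < α = 0.025, reject H0; the data support H1.

t = -3.17, df = 35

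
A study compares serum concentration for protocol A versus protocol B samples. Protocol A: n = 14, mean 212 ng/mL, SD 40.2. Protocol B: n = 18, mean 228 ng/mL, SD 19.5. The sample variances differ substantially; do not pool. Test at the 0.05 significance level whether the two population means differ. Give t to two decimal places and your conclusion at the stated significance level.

Let group 1 = protocol A, group 2 = protocol B. H0: μ_1 = μ_2; H1: μ_1 ≠ μ_2 (Welch's two-sample t-test, two-sided).
t = (x̄_1 − x̄_2)/√(s_1²/n_1 + s_2²/n_2) = (212 − 228)/√(40.2²/14 + 19.5²/18) = -1.37
Welch–Satterthwaite df ≈ 17.74
Two-sided p-value ≈ 0.1880
Since p ≈ 0.1880 > α = 0.05, fail to reject H0; the data do not provide sufficient evidence against H0.

t = -1.37; fail to reject H0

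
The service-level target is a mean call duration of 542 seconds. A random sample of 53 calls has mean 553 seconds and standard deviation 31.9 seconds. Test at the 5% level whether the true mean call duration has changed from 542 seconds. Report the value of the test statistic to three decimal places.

H0: μ = 542; H1: μ ≠ 542 (one-sample t-test, two-sided).
t = (x̄ − μ₀)/(s/√n) = (553 − 542)/(31.9/√53) = 2.510
df = n − 1 = 52
Two-sided p-value ≈ 0.0152
Since p ≈ 0.0152 < α = 0.05, reject H0; the data support H1.

2.510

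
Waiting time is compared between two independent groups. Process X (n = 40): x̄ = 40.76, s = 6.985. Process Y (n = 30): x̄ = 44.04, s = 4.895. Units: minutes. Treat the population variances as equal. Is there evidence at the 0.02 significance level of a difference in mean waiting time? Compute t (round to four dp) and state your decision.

Let group 1 = process X, group 2 = process Y. H0: μ_1 = μ_2; H1: μ_1 ≠ μ_2 (two-sample pooled-variance t-test, two-sided).
s_p² = [(40−1)·6.985² + (30−1)·4.895²]/(40+30−2) = 38.2013
t = (40.76 − 44.04)/√[38.2013·(1/40 + 1/30)] = -2.1972
df = n₁ + n₂ − 2 = 68
Two-sided p-value ≈ 0.0314
Since p ≈ 0.0314 > α = 0.02, fail to reject H0; the evidence is not statistically significant.

t = -2.1972; fail to reject H0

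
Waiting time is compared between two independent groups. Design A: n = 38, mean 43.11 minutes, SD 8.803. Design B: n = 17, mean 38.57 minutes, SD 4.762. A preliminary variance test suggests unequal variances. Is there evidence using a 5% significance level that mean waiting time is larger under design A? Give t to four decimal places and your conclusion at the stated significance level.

Let group 1 = design A, group 2 = design B. H0: μ_1 = μ_2; H1: μ_1 > μ_2 (Welch's two-sample t-test, right-tailed).
t = (x̄_1 − x̄_2)/√(s_1²/n_1 + s_2²/n_2) = (43.11 − 38.57)/√(8.803²/38 + 4.762²/17) = 2.4719
Welch–Satterthwaite df ≈ 50.89
p-value = P(T ≥ 2.4719) ≈ 0.0084
Since p ≈ 0.0084 < α = 0.05, reject H0; the evidence is statistically significant.

t = 2.4719; reject H0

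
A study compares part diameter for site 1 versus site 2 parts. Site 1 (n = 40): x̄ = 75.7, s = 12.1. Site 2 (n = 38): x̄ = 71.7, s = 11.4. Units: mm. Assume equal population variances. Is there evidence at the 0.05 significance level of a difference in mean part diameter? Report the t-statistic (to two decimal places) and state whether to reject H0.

Let group 1 = site 1, group 2 = site 2. H0: μ_1 = μ_2; H1: μ_1 ≠ μ_2 (two-sample pooled-variance t-test, two-sided).
s_p² = [(40−1)·12.1² + (38−1)·11.4²]/(40+38−2) = 138.401
t = (75.7 − 71.7)/√[138.401·(1/40 + 1/38)] = 1.50
df = n₁ + n₂ − 2 = 76
Two-sided p-value ≈ 0.138
Since p ≈ 0.138 > α = 0.05, fail to reject H0; the evidence is not statistically significant.

t = 1.50; fail to reject H0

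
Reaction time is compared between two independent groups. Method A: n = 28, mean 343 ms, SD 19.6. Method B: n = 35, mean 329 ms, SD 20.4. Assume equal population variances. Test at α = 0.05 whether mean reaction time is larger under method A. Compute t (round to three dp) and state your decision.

t = 2.754; reject H0

Let group 1 = method A, group 2 = method B. H0: μ_1 = μ_2; H1: μ_1 > μ_2 (two-sample pooled-variance t-test, right-tailed).
s_p² = [(28−1)·19.6² + (35−1)·20.4²]/(28+35−2) = 401.996
t = (343 − 329)/√[401.996·(1/28 + 1/35)] = 2.754
df = n₁ + n₂ − 2 = 61
p-value = P(T ≥ 2.754) ≈ 0.004
Since p ≈ 0.004 < α = 0.05, reject H0; the evidence is statistically significant.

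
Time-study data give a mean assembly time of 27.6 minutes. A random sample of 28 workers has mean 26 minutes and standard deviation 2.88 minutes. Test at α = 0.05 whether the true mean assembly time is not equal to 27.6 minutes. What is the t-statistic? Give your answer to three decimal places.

-2.940

H0: μ = 27.6; H1: μ ≠ 27.6 (one-sample t-test, two-sided).
t = (x̄ − μ₀)/(s/√n) = (26 − 27.6)/(2.88/√28) = -2.940
df = n − 1 = 27
Two-sided p-value ≈ 0.007
Since p ≈ 0.007 < α = 0.05, reject H0; the evidence is statistically significant.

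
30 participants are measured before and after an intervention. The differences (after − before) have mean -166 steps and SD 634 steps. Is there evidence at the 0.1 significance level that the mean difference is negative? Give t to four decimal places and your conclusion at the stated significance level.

H0: μ_d = 0; H1: μ_d < 0 (paired t-test on the differences, left-tailed).
t = d̄/(s_d/√n) = -166/(634/√30) = -1.4341
df = n − 1 = 29
p-value = P(T ≤ -1.4341) ≈ 0.0811
Since p ≈ 0.0811 < α = 0.1, reject H0; the evidence is statistically significant.

t = -1.4341; reject H0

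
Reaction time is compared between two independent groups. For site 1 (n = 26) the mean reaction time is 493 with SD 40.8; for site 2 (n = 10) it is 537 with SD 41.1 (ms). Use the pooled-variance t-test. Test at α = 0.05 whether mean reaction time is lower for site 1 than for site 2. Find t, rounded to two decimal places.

-2.89

Let group 1 = site 1, group 2 = site 2. H0: μ_1 = μ_2; H1: μ_1 < μ_2 (two-sample pooled-variance t-test, left-tailed).
s_p² = [(26−1)·40.8² + (10−1)·41.1²]/(26+10−2) = 1671.14
t = (493 − 537)/√[1671.14·(1/26 + 1/10)] = -2.89
df = n₁ + n₂ − 2 = 34
p-value = P(T ≤ -2.89) ≈ 0.0033
Since p ≈ 0.0033 < α = 0.05, reject H0; the data support H1.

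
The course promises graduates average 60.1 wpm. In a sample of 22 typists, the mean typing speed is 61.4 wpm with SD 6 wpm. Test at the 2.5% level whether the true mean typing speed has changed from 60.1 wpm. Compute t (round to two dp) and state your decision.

H0: μ = 60.1; H1: μ ≠ 60.1 (one-sample t-test, two-sided).
t = (x̄ − μ₀)/(s/√n) = (61.4 − 60.1)/(6/√22) = 1.02
df = n − 1 = 21
Two-sided p-value ≈ 0.3211
Since p ≈ 0.3211 > α = 0.025, fail to reject H0; the evidence is not statistically significant.

t = 1.02; fail to reject H0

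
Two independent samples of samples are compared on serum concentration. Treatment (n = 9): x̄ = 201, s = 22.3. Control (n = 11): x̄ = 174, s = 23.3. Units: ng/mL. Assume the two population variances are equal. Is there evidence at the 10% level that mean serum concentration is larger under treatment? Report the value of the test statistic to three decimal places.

Let group 1 = treatment, group 2 = control. H0: μ_1 = μ_2; H1: μ_1 > μ_2 (two-sample pooled-variance t-test, right-tailed).
s_p² = [(9−1)·22.3² + (11−1)·23.3²]/(9+11−2) = 522.623
t = (201 − 174)/√[522.623·(1/9 + 1/11)] = 2.628
df = n₁ + n₂ − 2 = 18
p-value = P(T ≥ 2.628) ≈ 0.009
Since p ≈ 0.009 < α = 0.1, reject H0; the evidence is statistically significant.

2.628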